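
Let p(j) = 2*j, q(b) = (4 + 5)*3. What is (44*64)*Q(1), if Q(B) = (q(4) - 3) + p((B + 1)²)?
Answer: 90112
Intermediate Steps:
q(b) = 27 (q(b) = 9*3 = 27)
Q(B) = 24 + 2*(1 + B)² (Q(B) = (27 - 3) + 2*(B + 1)² = 24 + 2*(1 + B)²)
(44*64)*Q(1) = (44*64)*(24 + 2*(1 + 1)²) = 2816*(24 + 2*2²) = 2816*(24 + 2*4) = 2816*(24 + 8) = 2816*32 = 90112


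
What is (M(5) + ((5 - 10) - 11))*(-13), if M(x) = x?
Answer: 143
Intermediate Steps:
(M(5) + ((5 - 10) - 11))*(-13) = (5 + ((5 - 10) - 11))*(-13) = (5 + (-5 - 11))*(-13) = (5 - 16)*(-13) = -11*(-13) = 143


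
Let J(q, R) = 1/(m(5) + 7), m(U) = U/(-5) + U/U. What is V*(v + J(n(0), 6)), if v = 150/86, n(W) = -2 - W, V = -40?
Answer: -22720/301 ≈ -75.482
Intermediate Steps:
m(U) = 1 - U/5 (m(U) = U*(-1/5) + 1 = -U/5 + 1 = 1 - U/5)
J(q, R) = 1/7 (J(q, R) = 1/((1 - 1/5*5) + 7) = 1/((1 - 1) + 7) = 1/(0 + 7) = 1/7)
v = 75/43 (v = 150*(1/86) = 75/43 ≈ 1.7442)
V*(v + J(n(0), 6)) = -40*(75/43 + 1/7) = -40*568/301 = -22720/301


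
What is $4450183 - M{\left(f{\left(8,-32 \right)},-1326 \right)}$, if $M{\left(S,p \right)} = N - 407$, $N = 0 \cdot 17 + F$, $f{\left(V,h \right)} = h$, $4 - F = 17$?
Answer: $4450603$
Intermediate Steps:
$F = -13$ ($F = 4 - 17 = -13$)
$N = -13$ ($N = 0 \cdot 17 - 13 = 0 - 13 = -13$)
$M{\left(S,p \right)} = -420$ ($M{\left(S,p \right)} = -13 - 407 = -420$)
$4450183 - M{\left(f{\left(8,-32 \right)},-1326 \right)} = 4450183 - -420 = 4450183 + 420 = 4450603$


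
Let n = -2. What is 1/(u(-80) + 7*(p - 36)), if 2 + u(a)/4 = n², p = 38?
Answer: 1/22 ≈ 0.045455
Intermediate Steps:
u(a) = 8 (u(a) = -8 + 4*(-2)² = -8 + 4*4 = -8 + 16 = 8)
1/(u(-80) + 7*(p - 36)) = 1/(8 + 7*(38 - 36)) = 1/(8 + 7*2) = 1/(8 + 14) = 1/22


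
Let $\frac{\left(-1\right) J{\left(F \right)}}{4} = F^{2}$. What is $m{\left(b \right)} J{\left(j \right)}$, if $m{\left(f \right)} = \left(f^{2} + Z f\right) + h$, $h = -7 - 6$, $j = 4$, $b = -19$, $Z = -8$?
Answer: $-32000$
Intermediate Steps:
$h = -13$ ($h = -7 - 6 = -13$)
$J{\left(F \right)} = - 4 F^{2}$
$m{\left(f \right)} = -13 + f^{2} - 8 f$ ($m{\left(f \right)} = \left(f^{2} - 8 f\right) - 13 = -13 + f^{2} - 8 f$)
$m{\left(b \right)} J{\left(j \right)} = \left(-13 + \left(-19\right)^{2} - -152\right) \left(- 4 \cdot 4^{2}\right) = \left(-13 + 361 + 152\right) \left(\left(-4\right) 16\right) = 500 \left(-64\right) = -32000$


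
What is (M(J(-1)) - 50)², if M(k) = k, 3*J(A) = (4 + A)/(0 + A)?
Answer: 2601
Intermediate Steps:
J(A) = (4 + A)/(3*A) (J(A) = ((4 + A)/(0 + A))/3 = ((4 + A)/A)/3 = (4 + A)/(3*A))
(M(J(-1)) - 50)² = ((⅓)*(4 - 1)/(-1) - 50)² = ((⅓)*(-1)*3 - 50)² = (-1 - 50)² = (-51)² = 2601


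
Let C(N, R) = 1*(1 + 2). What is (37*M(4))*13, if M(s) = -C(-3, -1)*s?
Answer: -5772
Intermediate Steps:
C(N, R) = 3 (C(N, R) = 1*3 = 3)
M(s) = -3*s
(37*M(4))*13 = (37*(-3*4))*13 = (37*(-12))*13 = -444*13 = -5772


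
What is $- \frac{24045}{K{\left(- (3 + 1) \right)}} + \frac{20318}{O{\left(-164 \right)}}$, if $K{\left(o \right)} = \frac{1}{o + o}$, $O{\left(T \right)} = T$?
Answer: $\frac{15763361}{82} \approx 1.9224 \cdot 10^{5}$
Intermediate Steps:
$K{\left(o \right)} = \frac{1}{2 o}$
$- \frac{24045}{K{\left(- (3 + 1) \right)}} + \frac{20318}{O{\left(-164 \right)}} = - \frac{24045}{\frac{1}{2} \frac{1}{\left(-1\right) \left(3 + 1\right)}} + \frac{20318}{-164} = - \frac{24045}{\frac{1}{2} \frac{1}{\left(-1\right) 4}} + 20318 \left(- \frac{1}{164}\right) = - \frac{24045}{\frac{1}{2} \frac{1}{-4}} - \frac{10159}{82} = - \frac{24045}{\frac{1}{2} \left(- \frac{1}{4}\right)} - \frac{10159}{82} = - \frac{24045}{- \frac{1}{8}} - \frac{10159}{82} = \left(-24045\right) \left(-8\right) - \frac{10159}{82} = 192360 - \frac{10159}{82} = \frac{15763361}{82}$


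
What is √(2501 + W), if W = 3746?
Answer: √6247 ≈ 79.038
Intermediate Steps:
√(2501 + W) = √(2501 + 3746) = √6247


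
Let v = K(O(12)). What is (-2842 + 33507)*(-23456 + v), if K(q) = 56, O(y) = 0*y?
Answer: -717561000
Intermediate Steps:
O(y) = 0
v = 56
(-2842 + 33507)*(-23456 + v) = (-2842 + 33507)*(-23456 + 56) = 30665*(-23400) = -717561000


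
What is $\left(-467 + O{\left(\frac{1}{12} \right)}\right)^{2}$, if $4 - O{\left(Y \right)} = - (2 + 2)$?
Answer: $210681$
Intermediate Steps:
$O{\left(Y \right)} = 8$ ($O{\left(Y \right)} = 4 - - (2 + 2) = 4 - \left(-1\right) 4 = 4 - -4 = 4 + 4 = 8$)
$\left(-467 + O{\left(\frac{1}{12} \right)}\right)^{2} = \left(-467 + 8\right)^{2} = \left(-459\right)^{2} = 210681$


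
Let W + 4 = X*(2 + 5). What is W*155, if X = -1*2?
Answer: -2790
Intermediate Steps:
X = -2
W = -18 (W = -4 - 2*(2 + 5) = -4 - 2*7 = -4 - 14 = -18)
W*155 = -18*155 = -2790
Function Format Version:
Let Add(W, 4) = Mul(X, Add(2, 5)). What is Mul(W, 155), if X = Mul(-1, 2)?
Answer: -2790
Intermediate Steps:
X = -2
W = -18 (W = Add(-4, Mul(-2, Add(2, 5))) = Add(-4, Mul(-2, 7)) = Add(-4, -14) = -18)
Mul(W, 155) = Mul(-18, 155) = -2790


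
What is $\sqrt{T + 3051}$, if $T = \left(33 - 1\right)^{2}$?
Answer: $5 \sqrt{163} \approx 63.836$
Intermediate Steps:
$T = 1024$ ($T = 32^{2} = 1024$)
$\sqrt{T + 3051} = \sqrt{1024 + 3051} = \sqrt{4075} = 5 \sqrt{163}$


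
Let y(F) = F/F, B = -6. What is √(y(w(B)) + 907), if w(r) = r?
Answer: 2*√227 ≈ 30.133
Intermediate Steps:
y(F) = 1
√(y(w(B)) + 907) = √(1 + 907) = √908 = 2*√227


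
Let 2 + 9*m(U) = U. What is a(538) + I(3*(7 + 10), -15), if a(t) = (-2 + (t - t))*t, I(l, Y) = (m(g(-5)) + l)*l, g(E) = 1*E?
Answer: 4456/3 ≈ 1485.3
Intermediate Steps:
g(E) = E
m(U) = -2/9 + U/9
I(l, Y) = l*(-7/9 + l) (I(l, Y) = ((-2/9 + (⅑)*(-5)) + l)*l = ((-2/9 - 5/9) + l)*l = (-7/9 + l)*l = l*(-7/9 + l))
a(t) = -2*t (a(t) = (-2 + 0)*t = -2*t)
a(538) + I(3*(7 + 10), -15) = -2*538 + (3*(7 + 10))*(-7 + 9*(3*(7 + 10)))/9 = -1076 + (3*17)*(-7 + 9*(3*17))/9 = -1076 + (⅑)*51*(-7 + 9*51) = -1076 + (⅑)*51*(-7 + 459) = -1076 + (⅑)*51*452 = -1076 + 7684/3 = 4456/3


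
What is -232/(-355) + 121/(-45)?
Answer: -6503/3195 ≈ -2.0354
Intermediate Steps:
-232/(-355) + 121/(-45) = -232*(-1/355) + 121*(-1/45) = 232/355 - 121/45 = -6503/3195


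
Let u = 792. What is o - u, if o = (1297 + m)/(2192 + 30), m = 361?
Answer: -879083/1111 ≈ -791.25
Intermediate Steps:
o = 829/1111 (o = (1297 + 361)/(2192 + 30) = 1658/2222 = 1658*(1/2222) = 829/1111 ≈ 0.74617)
o - u = 829/1111 - 1*792 = 829/1111 - 792 = -879083/1111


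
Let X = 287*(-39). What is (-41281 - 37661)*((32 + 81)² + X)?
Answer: -124412592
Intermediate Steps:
X = -11193
(-41281 - 37661)*((32 + 81)² + X) = (-41281 - 37661)*((32 + 81)² - 11193) = -78942*(113² - 11193) = -78942*(12769 - 11193) = -78942*1576 = -124412592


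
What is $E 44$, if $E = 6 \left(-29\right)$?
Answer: $-7656$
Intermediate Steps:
$E = -174$
$E 44 = \left(-174\right) 44 = -7656$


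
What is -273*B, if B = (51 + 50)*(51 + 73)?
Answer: -3419052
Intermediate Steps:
B = 12524 (B = 101*124 = 12524)
-273*B = -273*12524 = -3419052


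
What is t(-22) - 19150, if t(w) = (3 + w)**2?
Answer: -18789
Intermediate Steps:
t(-22) - 19150 = (3 - 22)**2 - 19150 = (-19)**2 - 19150 = 361 - 19150 = -18789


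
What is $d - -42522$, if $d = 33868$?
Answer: $76390$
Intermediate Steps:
$d - -42522 = 33868 - -42522 = 33868 + 42522 = 76390$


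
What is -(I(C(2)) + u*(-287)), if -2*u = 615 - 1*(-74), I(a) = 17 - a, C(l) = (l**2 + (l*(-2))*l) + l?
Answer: -197781/2 ≈ -98891.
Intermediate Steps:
C(l) = l - l**2 (C(l) = (l**2 + (-2*l)*l) + l = (l**2 - 2*l**2) + l = -l**2 + l = l - l**2)
u = -689/2 (u = -(615 - 1*(-74))/2 = -(615 + 74)/2 = -1/2*689 = -689/2 ≈ -344.50)
-(I(C(2)) + u*(-287)) = -((17 - 2*(1 - 1*2)) - 689/2*(-287)) = -((17 - 2*(1 - 2)) + 197743/2) = -((17 - 2*(-1)) + 197743/2) = -((17 - 1*(-2)) + 197743/2) = -((17 + 2) + 197743/2) = -(19 + 197743/2) = -1*197781/2 = -197781/2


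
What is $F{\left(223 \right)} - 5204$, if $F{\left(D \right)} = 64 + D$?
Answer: $-4917$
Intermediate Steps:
$F{\left(223 \right)} - 5204 = \left(64 + 223\right) - 5204 = 287 - 5204 = -4917$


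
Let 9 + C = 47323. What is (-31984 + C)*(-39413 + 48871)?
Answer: 144991140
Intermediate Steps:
C = 47314 (C = -9 + 47323 = 47314)
(-31984 + C)*(-39413 + 48871) = (-31984 + 47314)*(-39413 + 48871) = 15330*9458 = 144991140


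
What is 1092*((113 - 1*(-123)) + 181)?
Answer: 455364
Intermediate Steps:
1092*((113 - 1*(-123)) + 181) = 1092*((113 + 123) + 181) = 1092*(236 + 181) = 1092*417 = 455364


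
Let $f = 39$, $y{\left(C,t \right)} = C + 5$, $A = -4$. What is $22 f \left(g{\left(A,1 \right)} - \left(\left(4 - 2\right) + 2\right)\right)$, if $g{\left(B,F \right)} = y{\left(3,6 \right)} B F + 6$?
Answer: $-25740$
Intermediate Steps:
$y{\left(C,t \right)} = 5 + C$
$g{\left(B,F \right)} = 6 + 8 B F$ ($g{\left(B,F \right)} = \left(5 + 3\right) B F + 6 = 8 B F + 6 = 6 + 8 B F$)
$22 f \left(g{\left(A,1 \right)} - \left(\left(4 - 2\right) + 2\right)\right) = 22 \cdot 39 \left(\left(6 + 8 \left(-4\right) 1\right) - \left(\left(4 - 2\right) + 2\right)\right) = 858 \left(\left(6 - 32\right) - \left(2 + 2\right)\right) = 858 \left(-26 - 4\right) = 858 \left(-30\right) = -25740$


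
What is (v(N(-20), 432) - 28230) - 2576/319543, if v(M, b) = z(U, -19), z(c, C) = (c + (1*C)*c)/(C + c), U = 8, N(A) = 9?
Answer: -14168814562/502139 ≈ -28217.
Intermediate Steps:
z(c, C) = (c + C*c)/(C + c)
v(M, b) = 144/11 (v(M, b) = 8*(1 - 19)/(-19 + 8) = 8*(-18)/(-11) = 8*(-1/11)*(-18) = 144/11)
(v(N(-20), 432) - 28230) - 2576/319543 = (144/11 - 28230) - 2576/319543 = -310386/11 - 2576*1/319543 = -310386/11 - 368/45649 = -14168814562/502139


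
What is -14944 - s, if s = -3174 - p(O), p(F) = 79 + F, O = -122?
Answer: -11813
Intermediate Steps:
s = -3131 (s = -3174 - (79 - 122) = -3174 - 1*(-43) = -3174 + 43 = -3131)
-14944 - s = -14944 - 1*(-3131) = -14944 + 3131 = -11813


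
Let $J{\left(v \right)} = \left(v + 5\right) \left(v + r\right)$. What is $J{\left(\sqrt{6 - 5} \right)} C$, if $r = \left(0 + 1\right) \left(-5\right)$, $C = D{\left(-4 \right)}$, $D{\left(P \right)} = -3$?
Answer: $72$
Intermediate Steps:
$C = -3$
$r = -5$ ($r = 1 \left(-5\right) = -5$)
$J{\left(v \right)} = \left(-5 + v\right) \left(5 + v\right)$ ($J{\left(v \right)} = \left(v + 5\right) \left(v - 5\right) = \left(5 + v\right) \left(-5 + v\right) = \left(-5 + v\right) \left(5 + v\right)$)
$J{\left(\sqrt{6 - 5} \right)} C = \left(-25 + \left(\sqrt{6 - 5}\right)^{2}\right) \left(-3\right) = \left(-25 + \left(\sqrt{1}\right)^{2}\right) \left(-3\right) = \left(-25 + 1^{2}\right) \left(-3\right) = \left(-25 + 1\right) \left(-3\right) = \left(-24\right) \left(-3\right) = 72$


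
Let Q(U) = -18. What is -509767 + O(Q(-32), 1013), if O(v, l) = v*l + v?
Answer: -528019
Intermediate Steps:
O(v, l) = v + l*v (O(v, l) = l*v + v = v + l*v)
-509767 + O(Q(-32), 1013) = -509767 - 18*(1 + 1013) = -509767 - 18*1014 = -509767 - 18252 = -528019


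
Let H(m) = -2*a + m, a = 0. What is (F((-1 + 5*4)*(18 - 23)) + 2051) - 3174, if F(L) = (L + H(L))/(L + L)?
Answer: -1122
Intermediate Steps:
H(m) = m (H(m) = -2*0 + m = 0 + m = m)
F(L) = 1 (F(L) = (L + L)/(L + L) = (2*L)/((2*L)) = (2*L)*(1/(2*L)) = 1)
(F((-1 + 5*4)*(18 - 23)) + 2051) - 3174 = (1 + 2051) - 3174 = 2052 - 3174 = -1122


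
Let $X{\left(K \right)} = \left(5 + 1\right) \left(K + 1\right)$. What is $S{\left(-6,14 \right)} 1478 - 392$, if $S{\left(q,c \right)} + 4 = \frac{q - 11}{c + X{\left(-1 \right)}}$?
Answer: $- \frac{56691}{7} \approx -8098.7$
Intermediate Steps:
$X{\left(K \right)} = 6 + 6 K$ ($X{\left(K \right)} = 6 \left(1 + K\right) = 6 + 6 K$)
$S{\left(q,c \right)} = -4 + \frac{-11 + q}{c}$ ($S{\left(q,c \right)} = -4 + \frac{q - 11}{c + \left(6 + 6 \left(-1\right)\right)} = -4 + \frac{-11 + q}{c + \left(6 - 6\right)} = -4 + \frac{-11 + q}{c + 0} = -4 + \frac{-11 + q}{c}$)
$S{\left(-6,14 \right)} 1478 - 392 = \frac{-11 - 6 - 56}{14} \cdot 1478 - 392 = \frac{1}{14} \left(-73\right) 1478 - 392 = \left(- \frac{73}{14}\right) 1478 - 392 = - \frac{53947}{7} - 392 = - \frac{56691}{7}$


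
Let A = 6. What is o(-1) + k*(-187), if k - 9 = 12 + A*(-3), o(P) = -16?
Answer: -577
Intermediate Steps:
k = 3 (k = 9 + (12 + 6*(-3)) = 9 + (12 - 18) = 9 - 6 = 3)
o(-1) + k*(-187) = -16 + 3*(-187) = -16 - 561 = -577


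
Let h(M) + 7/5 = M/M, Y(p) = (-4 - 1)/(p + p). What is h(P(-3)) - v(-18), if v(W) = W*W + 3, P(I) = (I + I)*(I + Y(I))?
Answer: -1637/5 ≈ -327.40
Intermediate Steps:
Y(p) = -5/(2*p) (Y(p) = -5*1/(2*p) = -5/(2*p))
P(I) = 2*I*(I - 5/(2*I)) (P(I) = (I + I)*(I - 5/(2*I)) = (2*I)*(I - 5/(2*I)) = 2*I*(I - 5/(2*I)))
v(W) = 3 + W² (v(W) = W² + 3 = 3 + W²)
h(M) = -⅖ (h(M) = -7/5 + M/M = -7/5 + 1 = -⅖)
h(P(-3)) - v(-18) = -⅖ - (3 + (-18)²) = -⅖ - (3 + 324) = -⅖ - 1*327 = -⅖ - 327 = -1637/5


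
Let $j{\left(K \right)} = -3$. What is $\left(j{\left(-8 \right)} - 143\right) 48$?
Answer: $-7008$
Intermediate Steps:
$\left(j{\left(-8 \right)} - 143\right) 48 = \left(-3 - 143\right) 48 = \left(-146\right) 48 = -7008$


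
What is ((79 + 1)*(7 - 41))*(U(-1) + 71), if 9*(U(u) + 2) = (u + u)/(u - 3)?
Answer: -1690480/9 ≈ -1.8783e+5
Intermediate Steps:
U(u) = -2 + 2*u/(9*(-3 + u)) (U(u) = -2 + ((u + u)/(u - 3))/9 = -2 + ((2*u)/(-3 + u))/9 = -2 + (2*u/(-3 + u))/9 = -2 + 2*u/(9*(-3 + u)))
((79 + 1)*(7 - 41))*(U(-1) + 71) = ((79 + 1)*(7 - 41))*(2*(27 - 8*(-1))/(9*(-3 - 1)) + 71) = (80*(-34))*((2/9)*(27 + 8)/(-4) + 71) = -2720*((2/9)*(-¼)*35 + 71) = -2720*(-35/18 + 71) = -2720*1243/18 = -1690480/9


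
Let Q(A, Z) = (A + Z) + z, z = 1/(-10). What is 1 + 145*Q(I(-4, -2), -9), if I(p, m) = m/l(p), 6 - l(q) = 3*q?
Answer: -24023/18 ≈ -1334.6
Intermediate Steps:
l(q) = 6 - 3*q
I(p, m) = m/(6 - 3*p)
z = -1/10 ≈ -0.10000
Q(A, Z) = -1/10 + A + Z (Q(A, Z) = (A + Z) - 1/10 = -1/10 + A + Z)
1 + 145*Q(I(-4, -2), -9) = 1 + 145*(-1/10 - 1*(-2)/(-6 + 3*(-4)) - 9) = 1 + 145*(-1/10 - 1*(-2)/(-6 - 12) - 9) = 1 + 145*(-1/10 - 1*(-2)/(-18) - 9) = 1 + 145*(-1/10 - 1*(-2)*(-1/18) - 9) = 1 + 145*(-1/10 - 1/9 - 9) = 1 + 145*(-829/90) = 1 - 24041/18 = -24023/18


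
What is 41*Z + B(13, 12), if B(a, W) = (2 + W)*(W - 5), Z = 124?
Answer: 5182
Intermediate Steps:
B(a, W) = (-5 + W)*(2 + W) (B(a, W) = (2 + W)*(-5 + W) = (-5 + W)*(2 + W))
41*Z + B(13, 12) = 41*124 + (-10 + 12**2 - 3*12) = 5084 + (-10 + 144 - 36) = 5084 + 98 = 5182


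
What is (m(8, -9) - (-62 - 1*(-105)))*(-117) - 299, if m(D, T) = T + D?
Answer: 4849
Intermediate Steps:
m(D, T) = D + T
(m(8, -9) - (-62 - 1*(-105)))*(-117) - 299 = ((8 - 9) - (-62 - 1*(-105)))*(-117) - 299 = (-1 - (-62 + 105))*(-117) - 299 = (-1 - 1*43)*(-117) - 299 = (-1 - 43)*(-117) - 299 = -44*(-117) - 299 = 5148 - 299 = 4849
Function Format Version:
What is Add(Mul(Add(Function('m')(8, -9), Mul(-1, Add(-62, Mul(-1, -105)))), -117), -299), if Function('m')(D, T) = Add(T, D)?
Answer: 4849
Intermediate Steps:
Function('m')(D, T) = Add(D, T)
Add(Mul(Add(Function('m')(8, -9), Mul(-1, Add(-62, Mul(-1, -105)))), -117), -299) = Add(Mul(Add(Add(8, -9), Mul(-1, Add(-62, Mul(-1, -105)))), -117), -299) = Add(Mul(Add(-1, Mul(-1, Add(-62, 105))), -117), -299) = Add(Mul(Add(-1, Mul(-1, 43)), -117), -299) = Add(Mul(Add(-1, -43), -117), -299) = Add(Mul(-44, -117), -299) = Add(5148, -299) = 4849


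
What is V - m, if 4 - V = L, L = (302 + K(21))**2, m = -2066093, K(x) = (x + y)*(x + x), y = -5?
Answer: 1117421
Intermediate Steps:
K(x) = 2*x*(-5 + x) (K(x) = (x - 5)*(x + x) = (-5 + x)*(2*x) = 2*x*(-5 + x))
L = 948676 (L = (302 + 2*21*(-5 + 21))**2 = (302 + 2*21*16)**2 = (302 + 672)**2 = 974**2 = 948676)
V = -948672 (V = 4 - 1*948676 = 4 - 948676 = -948672)
V - m = -948672 - 1*(-2066093) = -948672 + 2066093 = 1117421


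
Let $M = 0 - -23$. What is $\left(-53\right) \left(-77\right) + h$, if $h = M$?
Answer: $4104$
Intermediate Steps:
$M = 23$ ($M = 0 + 23 = 23$)
$h = 23$
$\left(-53\right) \left(-77\right) + h = \left(-53\right) \left(-77\right) + 23 = 4081 + 23 = 4104$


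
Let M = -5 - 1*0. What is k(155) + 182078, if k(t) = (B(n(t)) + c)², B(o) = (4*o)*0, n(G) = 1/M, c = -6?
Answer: 182114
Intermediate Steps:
M = -5 (M = -5 + 0 = -5)
n(G) = -⅕ (n(G) = 1/(-5) = -⅕)
B(o) = 0
k(t) = 36 (k(t) = (0 - 6)² = (-6)² = 36)
k(155) + 182078 = 36 + 182078 = 182114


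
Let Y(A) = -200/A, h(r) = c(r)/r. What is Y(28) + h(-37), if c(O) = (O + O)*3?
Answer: -8/7 ≈ -1.1429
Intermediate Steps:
c(O) = 6*O (c(O) = (2*O)*3 = 6*O)
h(r) = 6 (h(r) = (6*r)/r = 6)
Y(28) + h(-37) = -200/28 + 6 = -200*1/28 + 6 = -50/7 + 6 = -8/7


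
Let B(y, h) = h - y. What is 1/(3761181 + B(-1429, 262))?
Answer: 1/3762872 ≈ 2.6575e-7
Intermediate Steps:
1/(3761181 + B(-1429, 262)) = 1/(3761181 + (262 - 1*(-1429))) = 1/(3761181 + (262 + 1429)) = 1/(3761181 + 1691) = 1/3762872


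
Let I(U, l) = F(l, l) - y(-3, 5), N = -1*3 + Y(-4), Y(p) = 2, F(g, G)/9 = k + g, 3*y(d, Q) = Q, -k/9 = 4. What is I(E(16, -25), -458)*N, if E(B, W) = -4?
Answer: 13343/3 ≈ 4447.7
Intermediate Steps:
k = -36 (k = -9*4 = -36)
y(d, Q) = Q/3
F(g, G) = -324 + 9*g (F(g, G) = 9*(-36 + g) = -324 + 9*g)
N = -1 (N = -1*3 + 2 = -3 + 2 = -1)
I(U, l) = -977/3 + 9*l (I(U, l) = (-324 + 9*l) - 5/3 = -977/3 + 9*l)
I(E(16, -25), -458)*N = (-977/3 + 9*(-458))*(-1) = (-977/3 - 4122)*(-1) = -13343/3*(-1) = 13343/3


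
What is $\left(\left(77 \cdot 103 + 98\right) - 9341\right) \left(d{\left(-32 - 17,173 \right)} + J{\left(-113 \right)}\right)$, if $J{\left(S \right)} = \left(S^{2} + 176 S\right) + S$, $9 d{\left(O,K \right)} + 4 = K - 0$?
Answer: $\frac{85173728}{9} \approx 9.4637 \cdot 10^{6}$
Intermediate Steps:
$d{\left(O,K \right)} = - \frac{4}{9} + \frac{K}{9}$ ($d{\left(O,K \right)} = - \frac{4}{9} + \frac{K - 0}{9} = - \frac{4}{9} + \frac{K + 0}{9} = - \frac{4}{9} + \frac{K}{9}$)
$J{\left(S \right)} = S^{2} + 177 S$
$\left(\left(77 \cdot 103 + 98\right) - 9341\right) \left(d{\left(-32 - 17,173 \right)} + J{\left(-113 \right)}\right) = \left(\left(77 \cdot 103 + 98\right) - 9341\right) \left(\left(- \frac{4}{9} + \frac{1}{9} \cdot 173\right) - 113 \left(177 - 113\right)\right) = \left(\left(7931 + 98\right) - 9341\right) \left(\left(- \frac{4}{9} + \frac{173}{9}\right) - 7232\right) = \left(8029 - 9341\right) \left(\frac{169}{9} - 7232\right) = \left(-1312\right) \left(- \frac{64919}{9}\right) = \frac{85173728}{9}$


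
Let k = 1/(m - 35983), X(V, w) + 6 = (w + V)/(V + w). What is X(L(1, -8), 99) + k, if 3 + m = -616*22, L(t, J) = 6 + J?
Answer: -247691/49538 ≈ -5.0000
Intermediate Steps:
m = -13555 (m = -3 - 616*22 = -3 - 13552 = -13555)
X(V, w) = -5 (X(V, w) = -6 + (w + V)/(V + w) = -6 + (V + w)/(V + w) = -6 + 1 = -5)
k = -1/49538 (k = 1/(-13555 - 35983) = 1/(-49538) = -1/49538 ≈ -2.0187e-5)
X(L(1, -8), 99) + k = -5 - 1/49538 = -247691/49538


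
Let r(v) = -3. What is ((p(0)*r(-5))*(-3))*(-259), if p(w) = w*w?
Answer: 0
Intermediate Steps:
p(w) = w²
((p(0)*r(-5))*(-3))*(-259) = ((0²*(-3))*(-3))*(-259) = ((0*(-3))*(-3))*(-259) = (0*(-3))*(-259) = 0*(-259) = 0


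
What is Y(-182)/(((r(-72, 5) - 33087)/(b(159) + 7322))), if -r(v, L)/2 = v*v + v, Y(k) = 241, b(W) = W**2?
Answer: -7857323/43311 ≈ -181.42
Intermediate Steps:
r(v, L) = -2*v - 2*v**2 (r(v, L) = -2*(v*v + v) = -2*(v**2 + v) = -2*(v + v**2) = -2*v - 2*v**2)
Y(-182)/(((r(-72, 5) - 33087)/(b(159) + 7322))) = 241/(((-2*(-72)*(1 - 72) - 33087)/(159**2 + 7322))) = 241/(((-2*(-72)*(-71) - 33087)/(25281 + 7322))) = 241/(((-10224 - 33087)/32603)) = 241/((-43311*1/32603)) = 241/(-43311/32603) = 241*(-32603/43311) = -7857323/43311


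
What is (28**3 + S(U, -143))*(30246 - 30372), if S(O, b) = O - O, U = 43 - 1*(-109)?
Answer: -2765952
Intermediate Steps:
U = 152 (U = 43 + 109 = 152)
S(O, b) = 0
(28**3 + S(U, -143))*(30246 - 30372) = (28**3 + 0)*(30246 - 30372) = (21952 + 0)*(-126) = 21952*(-126) = -2765952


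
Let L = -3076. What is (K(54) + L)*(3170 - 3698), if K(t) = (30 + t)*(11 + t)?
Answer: -1258752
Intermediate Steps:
K(t) = (11 + t)*(30 + t)
(K(54) + L)*(3170 - 3698) = ((330 + 54² + 41*54) - 3076)*(3170 - 3698) = ((330 + 2916 + 2214) - 3076)*(-528) = (5460 - 3076)*(-528) = 2384*(-528) = -1258752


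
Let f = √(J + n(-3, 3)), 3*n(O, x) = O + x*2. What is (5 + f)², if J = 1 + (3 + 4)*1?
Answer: 64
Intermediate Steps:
J = 8 (J = 1 + 7*1 = 1 + 7 = 8)
n(O, x) = O/3 + 2*x/3 (n(O, x) = (O + x*2)/3 = (O + 2*x)/3 = O/3 + 2*x/3)
f = 3 (f = √(8 + ((⅓)*(-3) + (⅔)*3)) = √(8 + (-1 + 2)) = √(8 + 1) = √9 = 3)
(5 + f)² = (5 + 3)² = 8² = 64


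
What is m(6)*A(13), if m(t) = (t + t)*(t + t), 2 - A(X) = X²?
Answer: -24048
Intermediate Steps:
A(X) = 2 - X²
m(t) = 4*t² (m(t) = (2*t)*(2*t) = 4*t²)
m(6)*A(13) = (4*6²)*(2 - 1*13²) = (4*36)*(2 - 1*169) = 144*(2 - 169) = 144*(-167) = -24048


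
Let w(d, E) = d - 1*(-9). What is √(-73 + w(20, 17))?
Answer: 2*I*√11 ≈ 6.6332*I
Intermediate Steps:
w(d, E) = 9 + d (w(d, E) = d + 9 = 9 + d)
√(-73 + w(20, 17)) = √(-73 + (9 + 20)) = √(-73 + 29) = √(-44) = 2*I*√11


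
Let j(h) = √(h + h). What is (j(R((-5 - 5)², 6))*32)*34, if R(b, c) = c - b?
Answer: 2176*I*√47 ≈ 14918.0*I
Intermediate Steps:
j(h) = √2*√h (j(h) = √(2*h) = √2*√h)
(j(R((-5 - 5)², 6))*32)*34 = ((√2*√(6 - (-5 - 5)²))*32)*34 = ((√2*√(6 - 1*(-10)²))*32)*34 = ((√2*√(6 - 1*100))*32)*34 = ((√2*√(6 - 100))*32)*34 = ((√2*√(-94))*32)*34 = ((√2*(I*√94))*32)*34 = ((2*I*√47)*32)*34 = (64*I*√47)*34 = 2176*I*√47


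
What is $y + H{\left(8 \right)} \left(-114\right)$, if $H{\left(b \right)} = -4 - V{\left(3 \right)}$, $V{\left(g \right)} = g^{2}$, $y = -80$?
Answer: $1402$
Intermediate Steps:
$H{\left(b \right)} = -13$ ($H{\left(b \right)} = -4 - 3^{2} = -4 - 9 = -13$)
$y + H{\left(8 \right)} \left(-114\right) = -80 - -1482 = -80 + 1482 = 1402$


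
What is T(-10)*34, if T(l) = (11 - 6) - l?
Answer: 510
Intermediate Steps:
T(l) = 5 - l
T(-10)*34 = (5 - 1*(-10))*34 = (5 + 10)*34 = 15*34 = 510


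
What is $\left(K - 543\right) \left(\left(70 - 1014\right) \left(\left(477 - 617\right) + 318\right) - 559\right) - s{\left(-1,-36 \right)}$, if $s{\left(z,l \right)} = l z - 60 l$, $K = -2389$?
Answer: $494306616$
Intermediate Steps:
$s{\left(z,l \right)} = - 60 l + l z$
$\left(K - 543\right) \left(\left(70 - 1014\right) \left(\left(477 - 617\right) + 318\right) - 559\right) - s{\left(-1,-36 \right)} = \left(-2389 - 543\right) \left(\left(70 - 1014\right) \left(\left(477 - 617\right) + 318\right) - 559\right) - - 36 \left(-60 - 1\right) = - 2932 \left(- 944 \left(\left(477 - 617\right) + 318\right) - 559\right) - \left(-36\right) \left(-61\right) = - 2932 \left(- 944 \left(-140 + 318\right) - 559\right) - 2196 = - 2932 \left(\left(-944\right) 178 - 559\right) - 2196 = - 2932 \left(-168032 - 559\right) - 2196 = \left(-2932\right) \left(-168591\right) - 2196 = 494308812 - 2196 = 494306616$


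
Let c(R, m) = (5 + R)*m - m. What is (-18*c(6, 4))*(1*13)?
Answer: -9360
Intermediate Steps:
c(R, m) = -m + m*(5 + R) (c(R, m) = m*(5 + R) - m = -m + m*(5 + R))
(-18*c(6, 4))*(1*13) = (-72*(4 + 6))*(1*13) = -72*10*13 = -18*40*13 = -720*13 = -9360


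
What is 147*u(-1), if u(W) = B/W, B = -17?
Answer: 2499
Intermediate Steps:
u(W) = -17/W
147*u(-1) = 147*(-17/(-1)) = 147*(-17*(-1)) = 147*17 = 2499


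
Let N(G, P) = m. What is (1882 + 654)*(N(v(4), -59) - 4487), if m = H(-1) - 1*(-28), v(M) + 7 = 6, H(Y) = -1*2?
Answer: -11313096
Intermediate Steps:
H(Y) = -2
v(M) = -1 (v(M) = -7 + 6 = -1)
m = 26 (m = -2 - 1*(-28) = -2 + 28 = 26)
N(G, P) = 26
(1882 + 654)*(N(v(4), -59) - 4487) = (1882 + 654)*(26 - 4487) = 2536*(-4461) = -11313096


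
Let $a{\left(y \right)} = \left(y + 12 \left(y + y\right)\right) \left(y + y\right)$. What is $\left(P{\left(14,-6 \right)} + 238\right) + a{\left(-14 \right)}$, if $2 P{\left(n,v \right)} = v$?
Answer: $10035$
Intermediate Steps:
$P{\left(n,v \right)} = \frac{v}{2}$
$a{\left(y \right)} = 50 y^{2}$ ($a{\left(y \right)} = \left(y + 12 \cdot 2 y\right) 2 y = \left(y + 24 y\right) 2 y = 25 y 2 y = 50 y^{2}$)
$\left(P{\left(14,-6 \right)} + 238\right) + a{\left(-14 \right)} = \left(\frac{1}{2} \left(-6\right) + 238\right) + 50 \left(-14\right)^{2} = \left(-3 + 238\right) + 50 \cdot 196 = 235 + 9800 = 10035$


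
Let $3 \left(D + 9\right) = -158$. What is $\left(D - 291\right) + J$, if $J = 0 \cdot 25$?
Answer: $- \frac{1058}{3} \approx -352.67$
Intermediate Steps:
$D = - \frac{185}{3}$ ($D = -9 + \frac{1}{3} \left(-158\right) = -9 - \frac{158}{3} = - \frac{185}{3} \approx -61.667$)
$J = 0$
$\left(D - 291\right) + J = \left(- \frac{185}{3} - 291\right) + 0 = - \frac{1058}{3} + 0 = - \frac{1058}{3}$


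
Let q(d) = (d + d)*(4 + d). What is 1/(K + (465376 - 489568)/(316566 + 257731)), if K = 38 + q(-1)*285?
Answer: -574297/960248776 ≈ -0.00059807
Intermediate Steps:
q(d) = 2*d*(4 + d) (q(d) = (2*d)*(4 + d) = 2*d*(4 + d))
K = -1672 (K = 38 + (2*(-1)*(4 - 1))*285 = 38 + (2*(-1)*3)*285 = 38 - 6*285 = 38 - 1710 = -1672)
1/(K + (465376 - 489568)/(316566 + 257731)) = 1/(-1672 + (465376 - 489568)/(316566 + 257731)) = 1/(-1672 - 24192/574297) = 1/(-960248776/574297) = -574297/960248776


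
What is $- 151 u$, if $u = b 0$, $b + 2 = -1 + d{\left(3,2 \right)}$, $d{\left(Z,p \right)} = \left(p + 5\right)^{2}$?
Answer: $0$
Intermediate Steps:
$d{\left(Z,p \right)} = \left(5 + p\right)^{2}$
$b = 46$ ($b = -2 - \left(1 - \left(5 + 2\right)^{2}\right) = -2 - \left(1 - 7^{2}\right) = -2 + \left(-1 + 49\right) = -2 + 48 = 46$)
$u = 0$ ($u = 46 \cdot 0 = 0$)
$- 151 u = \left(-151\right) 0 = 0$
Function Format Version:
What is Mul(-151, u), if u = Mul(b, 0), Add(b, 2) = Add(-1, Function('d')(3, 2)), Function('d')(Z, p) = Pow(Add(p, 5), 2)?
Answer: 0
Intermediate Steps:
Function('d')(Z, p) = Pow(Add(5, p), 2)
b = 46 (b = Add(-2, Add(-1, Pow(Add(5, 2), 2))) = Add(-2, Add(-1, Pow(7, 2))) = Add(-2, Add(-1, 49)) = Add(-2, 48) = 46)
u = 0 (u = Mul(46, 0) = 0)
Mul(-151, u) = Mul(-151, 0) = 0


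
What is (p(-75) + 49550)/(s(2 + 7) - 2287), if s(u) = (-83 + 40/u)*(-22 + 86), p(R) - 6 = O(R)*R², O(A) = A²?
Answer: -285211629/65831 ≈ -4332.5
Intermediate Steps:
p(R) = 6 + R⁴ (p(R) = 6 + R²*R² = 6 + R⁴)
s(u) = -5312 + 2560/u (s(u) = (-83 + 40/u)*64 = -5312 + 2560/u)
(p(-75) + 49550)/(s(2 + 7) - 2287) = ((6 + (-75)⁴) + 49550)/((-5312 + 2560/(2 + 7)) - 2287) = ((6 + 31640625) + 49550)/((-5312 + 2560/9) - 2287) = (31640631 + 49550)/((-5312 + 2560*(⅑)) - 2287) = 31690181/((-5312 + 2560/9) - 2287) = 31690181/(-45248/9 - 2287) = 31690181/(-65831/9) = 31690181*(-9/65831) = -285211629/65831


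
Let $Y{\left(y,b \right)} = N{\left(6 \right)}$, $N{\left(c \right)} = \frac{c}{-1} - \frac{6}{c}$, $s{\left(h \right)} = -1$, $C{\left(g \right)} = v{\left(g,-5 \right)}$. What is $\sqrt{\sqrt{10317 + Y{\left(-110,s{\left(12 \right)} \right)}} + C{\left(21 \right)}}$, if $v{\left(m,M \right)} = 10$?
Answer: $\sqrt{10 + \sqrt{10310}} \approx 10.561$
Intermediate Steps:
$C{\left(g \right)} = 10$
$N{\left(c \right)} = - c - \frac{6}{c}$ ($N{\left(c \right)} = c \left(-1\right) - \frac{6}{c} = - c - \frac{6}{c}$)
$Y{\left(y,b \right)} = -7$ ($Y{\left(y,b \right)} = \left(-1\right) 6 - \frac{6}{6} = -6 - 1 = -7$)
$\sqrt{\sqrt{10317 + Y{\left(-110,s{\left(12 \right)} \right)}} + C{\left(21 \right)}} = \sqrt{\sqrt{10317 - 7} + 10} = \sqrt{\sqrt{10310} + 10} = \sqrt{10 + \sqrt{10310}}$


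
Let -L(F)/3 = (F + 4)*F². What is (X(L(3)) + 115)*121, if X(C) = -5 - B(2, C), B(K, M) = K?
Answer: 13068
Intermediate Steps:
L(F) = -3*F²*(4 + F) (L(F) = -3*(F + 4)*F² = -3*(4 + F)*F² = -3*F²*(4 + F))
X(C) = -7 (X(C) = -5 - 1*2 = -5 - 2 = -7)
(X(L(3)) + 115)*121 = (-7 + 115)*121 = 108*121 = 13068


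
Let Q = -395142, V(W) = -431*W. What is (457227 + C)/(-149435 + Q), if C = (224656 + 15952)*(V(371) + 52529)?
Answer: 25834104949/544577 ≈ 47439.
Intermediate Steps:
C = -25834562176 (C = (224656 + 15952)*(-431*371 + 52529) = 240608*(-159901 + 52529) = 240608*(-107372) = -25834562176)
(457227 + C)/(-149435 + Q) = (457227 - 25834562176)/(-149435 - 395142) = -25834104949/(-544577) = -25834104949*(-1/544577) = 25834104949/544577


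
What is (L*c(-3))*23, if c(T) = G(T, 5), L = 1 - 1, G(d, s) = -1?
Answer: 0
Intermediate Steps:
L = 0
c(T) = -1
(L*c(-3))*23 = (0*(-1))*23 = 0*23 = 0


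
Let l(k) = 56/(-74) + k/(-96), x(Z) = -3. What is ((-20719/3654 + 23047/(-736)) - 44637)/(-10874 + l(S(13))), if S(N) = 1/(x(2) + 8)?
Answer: 11113293272125/2705251988019 ≈ 4.1080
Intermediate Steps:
S(N) = 1/5 (S(N) = 1/(-3 + 8) = 1/5)
l(k) = -28/37 - k/96 (l(k) = 56*(-1/74) + k*(-1/96) = -28/37 - k/96)
((-20719/3654 + 23047/(-736)) - 44637)/(-10874 + l(S(13))) = ((-20719/3654 + 23047/(-736)) - 44637)/(-10874 + (-28/37 - 1/96*1/5)) = ((-20719*1/3654 + 23047*(-1/736)) - 44637)/(-10874 + (-28/37 - 1/480)) = ((-20719/3654 - 23047/736) - 44637)/(-10874 - 13477/17760) = (-49731461/1344672 - 44637)/(-193135717/17760) = -60071855525/1344672*(-17760/193135717) = 11113293272125/2705251988019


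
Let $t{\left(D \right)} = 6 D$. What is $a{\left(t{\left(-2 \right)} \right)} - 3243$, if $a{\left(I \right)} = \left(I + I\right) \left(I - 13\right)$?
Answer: $-2643$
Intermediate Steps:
$a{\left(I \right)} = 2 I \left(-13 + I\right)$
$a{\left(t{\left(-2 \right)} \right)} - 3243 = 2 \cdot 6 \left(-2\right) \left(-13 + 6 \left(-2\right)\right) - 3243 = 2 \left(-12\right) \left(-13 - 12\right) - 3243 = 2 \left(-12\right) \left(-25\right) - 3243 = 600 - 3243 = -2643$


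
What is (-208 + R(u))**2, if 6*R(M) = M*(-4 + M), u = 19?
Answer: 103041/4 ≈ 25760.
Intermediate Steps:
R(M) = M*(-4 + M)/6 (R(M) = (M*(-4 + M))/6 = M*(-4 + M)/6)
(-208 + R(u))**2 = (-208 + (1/6)*19*(-4 + 19))**2 = (-208 + (1/6)*19*15)**2 = (-208 + 95/2)**2 = (-321/2)**2 = 103041/4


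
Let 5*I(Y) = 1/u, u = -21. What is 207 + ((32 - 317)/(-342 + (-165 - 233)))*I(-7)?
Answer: 1072241/5180 ≈ 207.00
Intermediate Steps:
I(Y) = -1/105 (I(Y) = (1/5)/(-21) = (1/5)*(-1/21) = -1/105)
207 + ((32 - 317)/(-342 + (-165 - 233)))*I(-7) = 207 + ((32 - 317)/(-342 + (-165 - 233)))*(-1/105) = 207 - 285/(-342 - 398)*(-1/105) = 207 - 285/(-740)*(-1/105) = 207 - 285*(-1/740)*(-1/105) = 207 + (57/148)*(-1/105) = 207 - 19/5180 = 1072241/5180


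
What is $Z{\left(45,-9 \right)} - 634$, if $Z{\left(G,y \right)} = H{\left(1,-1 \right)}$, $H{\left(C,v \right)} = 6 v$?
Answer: $-640$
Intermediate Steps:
$Z{\left(G,y \right)} = -6$ ($Z{\left(G,y \right)} = 6 \left(-1\right) = -6$)
$Z{\left(45,-9 \right)} - 634 = -6 - 634 = -640$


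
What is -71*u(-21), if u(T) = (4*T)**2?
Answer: -500976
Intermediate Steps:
u(T) = 16*T**2
-71*u(-21) = -1136*(-21)**2 = -1136*441 = -71*7056 = -500976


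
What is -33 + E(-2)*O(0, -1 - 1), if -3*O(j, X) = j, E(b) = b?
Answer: -33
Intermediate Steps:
O(j, X) = -j/3
-33 + E(-2)*O(0, -1 - 1) = -33 - (-2)*0/3 = -33 - 2*0 = -33 + 0 = -33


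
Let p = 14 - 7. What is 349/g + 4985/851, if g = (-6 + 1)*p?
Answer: -122524/29785 ≈ -4.1136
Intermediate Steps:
p = 7
g = -35 (g = (-6 + 1)*7 = -5*7 = -35)
349/g + 4985/851 = 349/(-35) + 4985/851 = 349*(-1/35) + 4985*(1/851) = -349/35 + 4985/851 = -122524/29785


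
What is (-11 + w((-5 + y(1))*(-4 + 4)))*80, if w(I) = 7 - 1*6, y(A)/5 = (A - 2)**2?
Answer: -800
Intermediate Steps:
y(A) = 5*(-2 + A)**2 (y(A) = 5*(A - 2)**2 = 5*(-2 + A)**2)
w(I) = 1 (w(I) = 7 - 6 = 1)
(-11 + w((-5 + y(1))*(-4 + 4)))*80 = (-11 + 1)*80 = -10*80 = -800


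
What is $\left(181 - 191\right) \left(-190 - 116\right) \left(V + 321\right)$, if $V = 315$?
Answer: $1946160$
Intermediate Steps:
$\left(181 - 191\right) \left(-190 - 116\right) \left(V + 321\right) = \left(181 - 191\right) \left(-190 - 116\right) \left(315 + 321\right) = \left(-10\right) \left(-306\right) 636 = 3060 \cdot 636 = 1946160$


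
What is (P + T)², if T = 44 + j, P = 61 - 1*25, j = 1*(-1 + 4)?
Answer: 6889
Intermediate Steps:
j = 3 (j = 1*3 = 3)
P = 36 (P = 61 - 25 = 36)
T = 47 (T = 44 + 3 = 47)
(P + T)² = (36 + 47)² = 83² = 6889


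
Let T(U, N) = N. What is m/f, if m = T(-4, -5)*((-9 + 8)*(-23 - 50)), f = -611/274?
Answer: 100010/611 ≈ 163.68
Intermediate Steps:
f = -611/274 (f = -611*1/274 = -611/274 ≈ -2.2299)
m = -365 (m = -5*(-9 + 8)*(-23 - 50) = -(-5)*(-73) = -5*73 = -365)
m/f = -365/(-611/274) = -365*(-274/611) = 100010/611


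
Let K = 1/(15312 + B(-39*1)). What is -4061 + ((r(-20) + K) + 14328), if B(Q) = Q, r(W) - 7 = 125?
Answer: 158823928/15273 ≈ 10399.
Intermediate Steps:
r(W) = 132 (r(W) = 7 + 125 = 132)
K = 1/15273 (K = 1/(15312 - 39*1) = 1/(15312 - 39) = 1/15273 ≈ 6.5475e-5)
-4061 + ((r(-20) + K) + 14328) = -4061 + ((132 + 1/15273) + 14328) = -4061 + (2016037/15273 + 14328) = -4061 + 220847581/15273 = 158823928/15273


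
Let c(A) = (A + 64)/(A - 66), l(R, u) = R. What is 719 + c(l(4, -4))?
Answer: 22255/31 ≈ 717.90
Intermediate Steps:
c(A) = (64 + A)/(-66 + A)
719 + c(l(4, -4)) = 719 + (64 + 4)/(-66 + 4) = 719 + 68/(-62) = 719 - 1/62*68 = 719 - 34/31 = 22255/31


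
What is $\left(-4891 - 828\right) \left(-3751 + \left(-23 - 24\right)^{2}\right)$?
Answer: $8818698$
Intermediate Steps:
$\left(-4891 - 828\right) \left(-3751 + \left(-23 - 24\right)^{2}\right) = - 5719 \left(-3751 + \left(-47\right)^{2}\right) = - 5719 \left(-3751 + 2209\right) = \left(-5719\right) \left(-1542\right) = 8818698$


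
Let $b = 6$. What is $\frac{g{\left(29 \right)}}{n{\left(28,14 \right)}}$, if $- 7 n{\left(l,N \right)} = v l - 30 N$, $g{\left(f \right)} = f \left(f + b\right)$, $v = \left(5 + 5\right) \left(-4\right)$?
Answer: $\frac{203}{44} \approx 4.6136$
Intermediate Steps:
$v = -40$ ($v = 10 \left(-4\right) = -40$)
$g{\left(f \right)} = f \left(6 + f\right)$ ($g{\left(f \right)} = f \left(f + 6\right) = f \left(6 + f\right)$)
$n{\left(l,N \right)} = \frac{30 N}{7} + \frac{40 l}{7}$ ($n{\left(l,N \right)} = - \frac{- 40 l - 30 N}{7} = \frac{30 N}{7} + \frac{40 l}{7}$)
$\frac{g{\left(29 \right)}}{n{\left(28,14 \right)}} = \frac{29 \left(6 + 29\right)}{\frac{30}{7} \cdot 14 + \frac{40}{7} \cdot 28} = \frac{29 \cdot 35}{60 + 160} = \frac{1015}{220} = 1015 \cdot \frac{1}{220} = \frac{203}{44}$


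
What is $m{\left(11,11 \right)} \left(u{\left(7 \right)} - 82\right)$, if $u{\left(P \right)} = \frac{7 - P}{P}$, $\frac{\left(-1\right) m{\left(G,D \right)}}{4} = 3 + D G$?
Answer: $40672$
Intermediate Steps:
$m{\left(G,D \right)} = -12 - 4 D G$ ($m{\left(G,D \right)} = - 4 \left(3 + D G\right) = -12 - 4 D G$)
$u{\left(P \right)} = \frac{7 - P}{P}$
$m{\left(11,11 \right)} \left(u{\left(7 \right)} - 82\right) = \left(-12 - 44 \cdot 11\right) \left(\frac{7 - 7}{7} - 82\right) = \left(-12 - 484\right) \left(\frac{7 - 7}{7} - 82\right) = - 496 \left(\frac{1}{7} \cdot 0 - 82\right) = - 496 \left(0 - 82\right) = \left(-496\right) \left(-82\right) = 40672$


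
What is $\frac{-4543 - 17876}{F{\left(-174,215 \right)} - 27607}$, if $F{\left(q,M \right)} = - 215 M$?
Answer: $\frac{22419}{73832} \approx 0.30365$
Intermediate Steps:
$\frac{-4543 - 17876}{F{\left(-174,215 \right)} - 27607} = \frac{-4543 - 17876}{\left(-215\right) 215 - 27607} = - \frac{22419}{-46225 - 27607} = - \frac{22419}{-73832} = \left(-22419\right) \left(- \frac{1}{73832}\right) = \frac{22419}{73832}$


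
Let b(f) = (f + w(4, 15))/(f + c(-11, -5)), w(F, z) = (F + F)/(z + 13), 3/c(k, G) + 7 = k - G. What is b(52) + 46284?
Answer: 218048682/4711 ≈ 46285.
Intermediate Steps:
c(k, G) = 3/(-7 + k - G) (c(k, G) = 3/(-7 + (k - G)) = 3/(-7 + k - G))
w(F, z) = 2*F/(13 + z) (w(F, z) = (2*F)/(13 + z) = 2*F/(13 + z))
b(f) = (2/7 + f)/(-3/13 + f) (b(f) = (f + 2*4/(13 + 15))/(f + 3/(-7 - 11 - 1*(-5))) = (f + 2*4/28)/(f + 3/(-7 - 11 + 5)) = (f + 2*4*(1/28))/(f + 3/(-13)) = (f + 2/7)/(f + 3*(-1/13)) = (2/7 + f)/(f - 3/13) = (2/7 + f)/(-3/13 + f))
b(52) + 46284 = 13*(2 + 7*52)/(7*(-3 + 13*52)) + 46284 = 13*(2 + 364)/(7*(-3 + 676)) + 46284 = (13/7)*366/673 + 46284 = (13/7)*(1/673)*366 + 46284 = 4758/4711 + 46284 = 218048682/4711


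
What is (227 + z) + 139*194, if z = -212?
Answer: 26981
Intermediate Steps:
(227 + z) + 139*194 = (227 - 212) + 139*194 = 15 + 26966 = 26981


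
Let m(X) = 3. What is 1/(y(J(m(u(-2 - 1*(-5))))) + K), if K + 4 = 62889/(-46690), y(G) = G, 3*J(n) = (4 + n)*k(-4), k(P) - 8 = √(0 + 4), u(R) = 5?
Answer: 140070/2519353 ≈ 0.055598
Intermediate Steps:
k(P) = 10 (k(P) = 8 + √(0 + 4) = 8 + √4 = 8 + 2 = 10)
J(n) = 40/3 + 10*n/3 (J(n) = ((4 + n)*10)/3 = (40 + 10*n)/3 = 40/3 + 10*n/3)
K = -249649/46690 (K = -4 + 62889/(-46690) = -4 + 62889*(-1/46690) = -4 - 62889/46690 = -249649/46690 ≈ -5.3469)
1/(y(J(m(u(-2 - 1*(-5))))) + K) = 1/((40/3 + (10/3)*3) - 249649/46690) = 1/((40/3 + 10) - 249649/46690) = 1/(70/3 - 249649/46690) = 1/(2519353/140070) = 140070/2519353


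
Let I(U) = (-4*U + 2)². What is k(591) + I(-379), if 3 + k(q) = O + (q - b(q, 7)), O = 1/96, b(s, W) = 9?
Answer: 221270689/96 ≈ 2.3049e+6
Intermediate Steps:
O = 1/96 ≈ 0.010417
I(U) = (2 - 4*U)²
k(q) = -1151/96 + q (k(q) = -3 + (1/96 + (q - 1*9)) = -3 + (1/96 + (q - 9)) = -3 + (1/96 + (-9 + q)) = -3 + (-863/96 + q) = -1151/96 + q)
k(591) + I(-379) = (-1151/96 + 591) + 4*(-1 + 2*(-379))² = 55585/96 + 4*(-1 - 758)² = 55585/96 + 4*(-759)² = 55585/96 + 4*576081 = 55585/96 + 2304324 = 221270689/96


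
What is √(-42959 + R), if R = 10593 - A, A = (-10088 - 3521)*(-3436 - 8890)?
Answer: 10*I*√1677769 ≈ 12953.0*I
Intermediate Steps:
A = 167744534 (A = -13609*(-12326) = 167744534)
R = -167733941 (R = 10593 - 1*167744534 = 10593 - 167744534 = -167733941)
√(-42959 + R) = √(-42959 - 167733941) = √(-167776900) = 10*I*√1677769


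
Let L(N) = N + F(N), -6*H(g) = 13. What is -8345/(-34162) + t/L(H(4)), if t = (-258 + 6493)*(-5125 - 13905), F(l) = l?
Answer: 12160174104785/444106 ≈ 2.7381e+7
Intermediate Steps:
H(g) = -13/6 (H(g) = -⅙*13 = -13/6)
L(N) = 2*N (L(N) = N + N = 2*N)
t = -118652050 (t = 6235*(-19030) = -118652050)
-8345/(-34162) + t/L(H(4)) = -8345/(-34162) - 118652050/(2*(-13/6)) = -8345*(-1/34162) - 118652050/(-13/3) = 8345/34162 - 118652050*(-3/13) = 8345/34162 + 355956150/13 = 12160174104785/444106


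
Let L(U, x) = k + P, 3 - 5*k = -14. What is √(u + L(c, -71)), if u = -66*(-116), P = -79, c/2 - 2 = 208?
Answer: √189510/5 ≈ 87.065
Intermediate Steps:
k = 17/5 (k = ⅗ - ⅕*(-14) = ⅗ + 14/5 = 17/5 ≈ 3.4000)
c = 420 (c = 4 + 2*208 = 4 + 416 = 420)
u = 7656
L(U, x) = -378/5 (L(U, x) = 17/5 - 79 = -378/5)
√(u + L(c, -71)) = √(7656 - 378/5) = √(37902/5) = √189510/5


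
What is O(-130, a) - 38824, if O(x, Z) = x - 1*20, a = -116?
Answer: -38974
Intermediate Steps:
O(x, Z) = -20 + x (O(x, Z) = x - 20 = -20 + x)
O(-130, a) - 38824 = (-20 - 130) - 38824 = -150 - 38824 = -38974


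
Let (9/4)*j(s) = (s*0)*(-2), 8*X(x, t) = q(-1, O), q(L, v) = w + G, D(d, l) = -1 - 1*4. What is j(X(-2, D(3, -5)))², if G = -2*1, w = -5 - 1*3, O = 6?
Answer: 0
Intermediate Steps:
D(d, l) = -5 (D(d, l) = -1 - 4 = -5)
w = -8 (w = -5 - 3 = -8)
G = -2
q(L, v) = -10 (q(L, v) = -8 - 2 = -10)
X(x, t) = -5/4 (X(x, t) = (⅛)*(-10) = -5/4)
j(s) = 0 (j(s) = 4*((s*0)*(-2))/9 = 4*(0*(-2))/9 = (4/9)*0 = 0)
j(X(-2, D(3, -5)))² = 0² = 0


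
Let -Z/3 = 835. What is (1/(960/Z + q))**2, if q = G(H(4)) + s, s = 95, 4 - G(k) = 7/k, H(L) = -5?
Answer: 697225/6974588196 ≈ 9.9966e-5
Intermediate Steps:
Z = -2505 (Z = -3*835 = -2505)
G(k) = 4 - 7/k
q = 502/5 (q = (4 - 7/(-5)) + 95 = (4 - 7*(-1/5)) + 95 = (4 + 7/5) + 95 = 27/5 + 95 = 502/5 ≈ 100.40)
(1/(960/Z + q))**2 = (1/(960/(-2505) + 502/5))**2 = (1/(960*(-1/2505) + 502/5))**2 = (1/(-64/167 + 502/5))**2 = (1/(83514/835))**2 = (835/83514)**2 = 697225/6974588196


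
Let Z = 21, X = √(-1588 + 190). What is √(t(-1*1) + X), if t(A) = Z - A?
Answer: √(22 + I*√1398) ≈ 5.7176 + 3.2697*I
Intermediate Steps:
X = I*√1398 (X = √(-1398) = I*√1398 ≈ 37.39*I)
t(A) = 21 - A
√(t(-1*1) + X) = √((21 - (-1)) + I*√1398) = √((21 - 1*(-1)) + I*√1398) = √((21 + 1) + I*√1398) = √(22 + I*√1398)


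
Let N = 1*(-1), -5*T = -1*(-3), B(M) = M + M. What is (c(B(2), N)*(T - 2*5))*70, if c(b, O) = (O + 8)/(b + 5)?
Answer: -5194/9 ≈ -577.11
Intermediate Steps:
B(M) = 2*M
T = -3/5 (T = -(-1)*(-3)/5 = -1/5*3 = -3/5 ≈ -0.60000)
N = -1
c(b, O) = (8 + O)/(5 + b)
(c(B(2), N)*(T - 2*5))*70 = (((8 - 1)/(5 + 2*2))*(-3/5 - 2*5))*70 = ((7/(5 + 4))*(-3/5 - 10))*70 = ((7/9)*(-53/5))*70 = -371/45*70 = -5194/9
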